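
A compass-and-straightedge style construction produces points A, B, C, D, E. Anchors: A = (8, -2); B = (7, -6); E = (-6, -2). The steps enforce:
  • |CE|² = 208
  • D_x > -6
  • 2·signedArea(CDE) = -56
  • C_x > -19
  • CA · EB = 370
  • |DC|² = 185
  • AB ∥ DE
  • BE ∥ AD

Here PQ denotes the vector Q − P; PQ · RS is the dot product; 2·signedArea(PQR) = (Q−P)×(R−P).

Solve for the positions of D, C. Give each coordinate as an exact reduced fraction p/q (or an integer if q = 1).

C = (-18, 6)
D = (-5, 2)

1. D_x = -5  [AB ∥ DE ∩ BE ∥ AD]
2. D_y = 2  [AB ∥ DE ∩ BE ∥ AD]
   → D = (-5, 2)
3. C_x = -18  [2·signedArea(CDE) = -56 ∩ CA · EB = 370]
4. C_y = 6  [2·signedArea(CDE) = -56 ∩ CA · EB = 370]
   → C = (-18, 6)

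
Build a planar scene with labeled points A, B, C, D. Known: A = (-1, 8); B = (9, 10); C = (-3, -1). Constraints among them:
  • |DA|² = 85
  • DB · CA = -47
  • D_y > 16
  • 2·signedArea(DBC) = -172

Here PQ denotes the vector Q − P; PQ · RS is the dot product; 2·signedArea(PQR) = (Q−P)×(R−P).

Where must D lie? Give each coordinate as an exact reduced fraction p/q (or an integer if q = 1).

D = (1, 17)

1. D_x = 1  [DB · CA = -47 ∩ 2·signedArea(DBC) = -172]
2. D_y = 17  [DB · CA = -47 ∩ 2·signedArea(DBC) = -172]
   → D = (1, 17)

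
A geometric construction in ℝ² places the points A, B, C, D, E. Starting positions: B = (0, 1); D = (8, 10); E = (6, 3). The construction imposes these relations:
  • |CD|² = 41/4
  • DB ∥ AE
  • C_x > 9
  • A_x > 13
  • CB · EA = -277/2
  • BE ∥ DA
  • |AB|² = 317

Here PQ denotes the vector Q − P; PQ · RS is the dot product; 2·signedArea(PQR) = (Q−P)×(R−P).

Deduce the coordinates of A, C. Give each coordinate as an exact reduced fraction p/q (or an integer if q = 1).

A = (14, 12)
C = (10, 15/2)

1. A_x = 14  [DB ∥ AE ∩ BE ∥ DA]
2. A_y = 12  [DB ∥ AE ∩ BE ∥ DA]
   → A = (14, 12)
3. C_x = 10  [line -8·x + -9·y + 295/2 = 0 ∩ |CD|² = 41/4]
4. C_y = 15/2  [line -8·x + -9·y + 295/2 = 0 ∩ |CD|² = 41/4]
   → C = (10, 15/2)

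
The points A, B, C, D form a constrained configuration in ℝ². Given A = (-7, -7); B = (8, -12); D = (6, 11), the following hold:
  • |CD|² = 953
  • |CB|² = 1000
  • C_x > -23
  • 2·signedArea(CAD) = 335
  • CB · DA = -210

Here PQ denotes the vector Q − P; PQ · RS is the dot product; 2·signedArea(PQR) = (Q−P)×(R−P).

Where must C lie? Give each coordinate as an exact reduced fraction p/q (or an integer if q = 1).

1. C_x = -22  [2·signedArea(CAD) = 335 ∩ CB · DA = -210]
2. C_y = -2  [2·signedArea(CAD) = 335 ∩ CB · DA = -210]
   → C = (-22, -2)

C = (-22, -2)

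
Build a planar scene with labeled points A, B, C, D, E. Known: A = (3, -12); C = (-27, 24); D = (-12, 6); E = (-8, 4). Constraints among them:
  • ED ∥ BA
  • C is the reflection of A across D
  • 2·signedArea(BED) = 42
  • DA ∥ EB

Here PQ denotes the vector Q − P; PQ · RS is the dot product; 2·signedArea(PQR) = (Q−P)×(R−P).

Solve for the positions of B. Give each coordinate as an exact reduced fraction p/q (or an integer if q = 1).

B = (7, -14)

1. B_x = 7  [ED ∥ BA ∩ DA ∥ EB]
2. B_y = -14  [ED ∥ BA ∩ DA ∥ EB]
   → B = (7, -14)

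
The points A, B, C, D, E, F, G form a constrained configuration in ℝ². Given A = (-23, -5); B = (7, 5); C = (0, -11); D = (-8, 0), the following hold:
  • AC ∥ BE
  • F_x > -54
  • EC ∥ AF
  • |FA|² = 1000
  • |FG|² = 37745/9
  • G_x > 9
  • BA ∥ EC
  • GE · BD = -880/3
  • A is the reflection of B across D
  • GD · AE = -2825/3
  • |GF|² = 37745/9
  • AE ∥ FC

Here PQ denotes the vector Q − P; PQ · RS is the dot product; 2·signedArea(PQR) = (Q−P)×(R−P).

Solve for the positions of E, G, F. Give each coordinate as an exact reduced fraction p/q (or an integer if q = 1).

E = (30, -1)
F = (-53, -15)
G = (29/3, 4/3)

1. E_x = 30  [BA ∥ EC ∩ AC ∥ BE]
2. E_y = -1  [BA ∥ EC ∩ AC ∥ BE]
   → E = (30, -1)
3. G_x = 29/3  [GE · BD = -880/3 ∩ GD · AE = -2825/3]
4. G_y = 4/3  [GE · BD = -880/3 ∩ GD · AE = -2825/3]
   → G = (29/3, 4/3)
5. F_x = -53  [AE ∥ FC ∩ EC ∥ AF]
6. F_y = -15  [AE ∥ FC ∩ EC ∥ AF]
   → F = (-53, -15)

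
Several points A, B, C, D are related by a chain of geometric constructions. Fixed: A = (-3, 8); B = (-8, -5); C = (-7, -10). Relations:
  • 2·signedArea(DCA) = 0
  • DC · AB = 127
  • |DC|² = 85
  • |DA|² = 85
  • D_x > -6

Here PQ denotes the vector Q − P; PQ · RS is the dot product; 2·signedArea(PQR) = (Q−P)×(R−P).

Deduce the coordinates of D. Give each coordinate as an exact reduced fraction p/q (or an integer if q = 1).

D = (-5, -1)

1. D_x = -5  [2·signedArea(DCA) = 0 ∩ DC · AB = 127]
2. D_y = -1  [2·signedArea(DCA) = 0 ∩ DC · AB = 127]
   → D = (-5, -1)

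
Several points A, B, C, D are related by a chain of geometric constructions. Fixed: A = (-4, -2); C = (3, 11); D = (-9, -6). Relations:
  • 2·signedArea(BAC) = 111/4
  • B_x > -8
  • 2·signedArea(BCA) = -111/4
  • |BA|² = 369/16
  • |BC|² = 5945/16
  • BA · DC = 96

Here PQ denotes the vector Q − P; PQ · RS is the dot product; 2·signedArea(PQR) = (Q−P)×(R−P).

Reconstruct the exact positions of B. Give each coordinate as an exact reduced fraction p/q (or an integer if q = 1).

1. B_x = -31/4  [2·signedArea(BAC) = 111/4 ∩ BA · DC = 96]
2. B_y = -5  [2·signedArea(BAC) = 111/4 ∩ BA · DC = 96]
   → B = (-31/4, -5)

B = (-31/4, -5)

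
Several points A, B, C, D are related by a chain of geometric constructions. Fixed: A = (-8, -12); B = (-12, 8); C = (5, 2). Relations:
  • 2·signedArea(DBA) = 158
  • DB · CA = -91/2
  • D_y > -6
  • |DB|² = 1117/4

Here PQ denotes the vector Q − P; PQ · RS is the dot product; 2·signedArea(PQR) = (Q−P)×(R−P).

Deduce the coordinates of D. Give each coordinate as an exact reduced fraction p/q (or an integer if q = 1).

D = (-3/2, -5)

1. D_x = -3/2  [DB · CA = -91/2 ∩ 2·signedArea(DBA) = 158]
2. D_y = -5  [DB · CA = -91/2 ∩ 2·signedArea(DBA) = 158]
   → D = (-3/2, -5)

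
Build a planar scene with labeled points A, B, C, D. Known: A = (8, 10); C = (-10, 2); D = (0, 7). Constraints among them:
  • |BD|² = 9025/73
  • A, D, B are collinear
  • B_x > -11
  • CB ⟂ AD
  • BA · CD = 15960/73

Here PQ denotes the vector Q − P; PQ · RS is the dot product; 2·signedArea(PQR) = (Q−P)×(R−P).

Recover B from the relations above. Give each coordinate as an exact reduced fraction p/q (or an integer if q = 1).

1. B_x = -760/73  [A, D, B are collinear ∩ CB ⟂ AD]
2. B_y = 226/73  [A, D, B are collinear ∩ CB ⟂ AD]
   → B = (-760/73, 226/73)

B = (-760/73, 226/73)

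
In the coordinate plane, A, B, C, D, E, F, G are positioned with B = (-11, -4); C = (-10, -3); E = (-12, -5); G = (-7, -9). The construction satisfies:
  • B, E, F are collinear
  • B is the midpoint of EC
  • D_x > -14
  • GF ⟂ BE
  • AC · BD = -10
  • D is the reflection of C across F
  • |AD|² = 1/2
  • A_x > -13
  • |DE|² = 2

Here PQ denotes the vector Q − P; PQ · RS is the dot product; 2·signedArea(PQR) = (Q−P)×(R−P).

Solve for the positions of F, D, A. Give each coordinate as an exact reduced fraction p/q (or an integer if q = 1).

1. F_x = -23/2  [B, E, F are collinear ∩ GF ⟂ BE]
2. F_y = -9/2  [B, E, F are collinear ∩ GF ⟂ BE]
   → F = (-23/2, -9/2)
3. D_x = -13  [D is the reflection of C across F]
4. D_y = -6  [D is the reflection of C across F]
   → D = (-13, -6)
5. A_x = -25/2  [line 2·x + 2·y + 36 = 0 ∩ |AD|² = 1/2]
6. A_y = -11/2  [line 2·x + 2·y + 36 = 0 ∩ |AD|² = 1/2]
   → A = (-25/2, -11/2)

A = (-25/2, -11/2)
D = (-13, -6)
F = (-23/2, -9/2)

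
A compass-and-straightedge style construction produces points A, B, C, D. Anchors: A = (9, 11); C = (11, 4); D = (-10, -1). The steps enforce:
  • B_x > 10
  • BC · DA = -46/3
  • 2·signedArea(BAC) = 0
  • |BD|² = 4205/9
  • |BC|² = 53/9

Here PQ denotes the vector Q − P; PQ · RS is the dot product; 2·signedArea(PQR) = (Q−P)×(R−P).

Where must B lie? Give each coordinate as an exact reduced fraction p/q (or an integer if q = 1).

1. B_x = 31/3  [2·signedArea(BAC) = 0 ∩ BC · DA = -46/3]
2. B_y = 19/3  [2·signedArea(BAC) = 0 ∩ BC · DA = -46/3]
   → B = (31/3, 19/3)

B = (31/3, 19/3)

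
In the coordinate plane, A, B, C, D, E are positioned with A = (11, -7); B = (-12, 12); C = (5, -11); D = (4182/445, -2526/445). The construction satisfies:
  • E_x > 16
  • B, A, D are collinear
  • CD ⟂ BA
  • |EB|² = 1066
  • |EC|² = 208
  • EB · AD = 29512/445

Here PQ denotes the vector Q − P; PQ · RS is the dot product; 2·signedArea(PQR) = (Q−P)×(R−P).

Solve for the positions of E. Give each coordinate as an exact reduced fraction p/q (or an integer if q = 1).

E = (17, -3)

1. E_x = 17  [line 713/445·x + -589/445·y + -13888/445 = 0 ∩ |EB|² = 1066]
2. E_y = -3  [line 713/445·x + -589/445·y + -13888/445 = 0 ∩ |EB|² = 1066]
   → E = (17, -3)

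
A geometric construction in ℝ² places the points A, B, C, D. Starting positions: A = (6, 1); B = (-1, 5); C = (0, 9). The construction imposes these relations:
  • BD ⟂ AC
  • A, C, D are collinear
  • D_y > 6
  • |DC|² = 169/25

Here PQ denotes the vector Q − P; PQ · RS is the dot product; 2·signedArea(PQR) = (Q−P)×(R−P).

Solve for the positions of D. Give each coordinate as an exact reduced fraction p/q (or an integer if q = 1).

1. D_x = 39/25  [A, C, D are collinear ∩ BD ⟂ AC]
2. D_y = 173/25  [A, C, D are collinear ∩ BD ⟂ AC]
   → D = (39/25, 173/25)

D = (39/25, 173/25)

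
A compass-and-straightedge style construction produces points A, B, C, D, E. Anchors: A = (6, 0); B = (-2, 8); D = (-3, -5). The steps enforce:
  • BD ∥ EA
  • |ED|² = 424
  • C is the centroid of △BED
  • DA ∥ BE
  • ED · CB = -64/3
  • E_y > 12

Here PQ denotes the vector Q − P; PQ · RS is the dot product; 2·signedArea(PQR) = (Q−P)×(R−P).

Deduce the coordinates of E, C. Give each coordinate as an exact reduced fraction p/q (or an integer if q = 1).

C = (2/3, 16/3)
E = (7, 13)

1. E_x = 7  [BD ∥ EA ∩ DA ∥ BE]
2. E_y = 13  [BD ∥ EA ∩ DA ∥ BE]
   → E = (7, 13)
3. C_x = 2/3  [C is the centroid of △BED]
4. C_y = 16/3  [C is the centroid of △BED]
   → C = (2/3, 16/3)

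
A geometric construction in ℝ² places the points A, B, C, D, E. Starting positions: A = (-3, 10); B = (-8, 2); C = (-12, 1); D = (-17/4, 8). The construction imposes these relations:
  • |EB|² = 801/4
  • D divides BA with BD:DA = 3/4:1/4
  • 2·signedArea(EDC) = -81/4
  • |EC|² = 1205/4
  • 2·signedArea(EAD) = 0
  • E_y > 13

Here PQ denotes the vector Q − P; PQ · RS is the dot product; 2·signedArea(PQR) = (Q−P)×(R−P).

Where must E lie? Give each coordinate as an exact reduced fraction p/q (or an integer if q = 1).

1. E_x = -1/2  [2·signedArea(EAD) = 0 ∩ 2·signedArea(EDC) = -81/4]
2. E_y = 14  [2·signedArea(EAD) = 0 ∩ 2·signedArea(EDC) = -81/4]
   → E = (-1/2, 14)

E = (-1/2, 14)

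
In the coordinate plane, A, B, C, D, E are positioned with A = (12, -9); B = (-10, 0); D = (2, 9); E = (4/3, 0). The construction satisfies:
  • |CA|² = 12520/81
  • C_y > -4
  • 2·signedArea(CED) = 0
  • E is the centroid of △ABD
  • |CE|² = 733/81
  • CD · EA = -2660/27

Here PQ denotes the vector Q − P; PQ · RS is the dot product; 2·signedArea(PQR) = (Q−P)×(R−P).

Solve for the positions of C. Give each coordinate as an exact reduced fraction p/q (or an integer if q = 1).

1. C_x = 10/9  [2·signedArea(CED) = 0 ∩ CD · EA = -2660/27]
2. C_y = -3  [2·signedArea(CED) = 0 ∩ CD · EA = -2660/27]
   → C = (10/9, -3)

C = (10/9, -3)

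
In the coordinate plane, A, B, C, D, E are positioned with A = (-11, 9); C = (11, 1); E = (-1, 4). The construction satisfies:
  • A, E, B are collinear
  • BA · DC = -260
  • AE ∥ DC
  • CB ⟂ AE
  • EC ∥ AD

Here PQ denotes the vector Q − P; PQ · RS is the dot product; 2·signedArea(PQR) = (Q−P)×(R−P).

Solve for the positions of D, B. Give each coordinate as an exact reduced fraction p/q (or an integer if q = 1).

B = (49/5, -7/5)
D = (1, 6)

1. D_x = 1  [AE ∥ DC ∩ EC ∥ AD]
2. D_y = 6  [AE ∥ DC ∩ EC ∥ AD]
   → D = (1, 6)
3. B_x = 49/5  [A, E, B are collinear ∩ CB ⟂ AE]
4. B_y = -7/5  [A, E, B are collinear ∩ CB ⟂ AE]
   → B = (49/5, -7/5)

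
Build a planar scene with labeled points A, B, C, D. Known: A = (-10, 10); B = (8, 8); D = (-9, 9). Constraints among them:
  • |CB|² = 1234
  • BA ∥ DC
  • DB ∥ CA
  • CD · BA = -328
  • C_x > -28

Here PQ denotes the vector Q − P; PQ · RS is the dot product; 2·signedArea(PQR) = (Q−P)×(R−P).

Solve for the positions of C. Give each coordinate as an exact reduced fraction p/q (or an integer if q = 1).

1. C_x = -27  [DB ∥ CA ∩ BA ∥ DC]
2. C_y = 11  [DB ∥ CA ∩ BA ∥ DC]
   → C = (-27, 11)

C = (-27, 11)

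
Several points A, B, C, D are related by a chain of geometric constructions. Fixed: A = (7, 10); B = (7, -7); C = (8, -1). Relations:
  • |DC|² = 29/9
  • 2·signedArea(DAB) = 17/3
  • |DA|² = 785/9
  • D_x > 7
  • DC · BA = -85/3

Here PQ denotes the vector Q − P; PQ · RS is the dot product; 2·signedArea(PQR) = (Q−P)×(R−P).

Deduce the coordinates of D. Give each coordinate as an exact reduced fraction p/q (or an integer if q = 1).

D = (22/3, 2/3)

1. D_x = 22/3  [DC · BA = -85/3 ∩ 2·signedArea(DAB) = 17/3]
2. D_y = 2/3  [DC · BA = -85/3 ∩ 2·signedArea(DAB) = 17/3]
   → D = (22/3, 2/3)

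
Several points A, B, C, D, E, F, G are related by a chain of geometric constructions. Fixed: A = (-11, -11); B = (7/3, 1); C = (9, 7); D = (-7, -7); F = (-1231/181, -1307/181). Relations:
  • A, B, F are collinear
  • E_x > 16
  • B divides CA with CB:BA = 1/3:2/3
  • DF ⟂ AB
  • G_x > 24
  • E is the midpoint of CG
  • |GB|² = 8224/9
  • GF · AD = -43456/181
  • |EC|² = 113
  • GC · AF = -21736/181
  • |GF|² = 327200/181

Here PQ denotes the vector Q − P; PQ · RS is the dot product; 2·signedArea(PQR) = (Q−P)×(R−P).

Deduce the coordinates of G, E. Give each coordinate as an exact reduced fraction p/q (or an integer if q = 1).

E = (17, 14)
G = (25, 21)

1. G_x = 25  [GC · AF = -21736/181 ∩ GF · AD = -43456/181]
2. G_y = 21  [GC · AF = -21736/181 ∩ GF · AD = -43456/181]
   → G = (25, 21)
3. E_x = 17  [E is the midpoint of CG]
4. E_y = 14  [E is the midpoint of CG]
   → E = (17, 14)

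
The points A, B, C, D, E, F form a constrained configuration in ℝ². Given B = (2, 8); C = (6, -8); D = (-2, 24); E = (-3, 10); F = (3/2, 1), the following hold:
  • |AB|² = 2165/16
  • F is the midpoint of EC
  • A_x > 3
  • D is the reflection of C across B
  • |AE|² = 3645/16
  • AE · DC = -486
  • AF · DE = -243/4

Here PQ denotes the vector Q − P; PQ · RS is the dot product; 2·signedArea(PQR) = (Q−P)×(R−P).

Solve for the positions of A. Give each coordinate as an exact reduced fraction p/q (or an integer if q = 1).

A = (15/4, -7/2)

1. A_x = 15/4  [AF · DE = -243/4 ∩ AE · DC = -486]
2. A_y = -7/2  [AF · DE = -243/4 ∩ AE · DC = -486]
   → A = (15/4, -7/2)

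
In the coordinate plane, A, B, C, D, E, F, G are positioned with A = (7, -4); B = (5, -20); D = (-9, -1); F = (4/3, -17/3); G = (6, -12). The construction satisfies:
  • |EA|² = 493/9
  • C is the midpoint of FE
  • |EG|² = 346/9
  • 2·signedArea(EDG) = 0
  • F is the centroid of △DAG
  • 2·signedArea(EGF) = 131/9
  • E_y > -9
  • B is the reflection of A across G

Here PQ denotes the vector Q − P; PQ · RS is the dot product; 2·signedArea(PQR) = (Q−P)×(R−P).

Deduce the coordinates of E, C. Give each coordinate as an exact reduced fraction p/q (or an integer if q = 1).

1. E_x = 1  [2·signedArea(EDG) = 0 ∩ 2·signedArea(EGF) = 131/9]
2. E_y = -25/3  [2·signedArea(EDG) = 0 ∩ 2·signedArea(EGF) = 131/9]
   → E = (1, -25/3)
3. C_x = 7/6  [C is the midpoint of FE]
4. C_y = -7  [C is the midpoint of FE]
   → C = (7/6, -7)

C = (7/6, -7)
E = (1, -25/3)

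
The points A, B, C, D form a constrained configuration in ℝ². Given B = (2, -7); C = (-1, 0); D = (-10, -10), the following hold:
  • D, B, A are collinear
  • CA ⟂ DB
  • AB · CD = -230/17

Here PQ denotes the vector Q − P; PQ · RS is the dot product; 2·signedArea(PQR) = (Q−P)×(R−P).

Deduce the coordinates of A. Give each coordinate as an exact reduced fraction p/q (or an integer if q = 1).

1. A_x = 14/17  [D, B, A are collinear ∩ CA ⟂ DB]
2. A_y = -124/17  [D, B, A are collinear ∩ CA ⟂ DB]
   → A = (14/17, -124/17)

A = (14/17, -124/17)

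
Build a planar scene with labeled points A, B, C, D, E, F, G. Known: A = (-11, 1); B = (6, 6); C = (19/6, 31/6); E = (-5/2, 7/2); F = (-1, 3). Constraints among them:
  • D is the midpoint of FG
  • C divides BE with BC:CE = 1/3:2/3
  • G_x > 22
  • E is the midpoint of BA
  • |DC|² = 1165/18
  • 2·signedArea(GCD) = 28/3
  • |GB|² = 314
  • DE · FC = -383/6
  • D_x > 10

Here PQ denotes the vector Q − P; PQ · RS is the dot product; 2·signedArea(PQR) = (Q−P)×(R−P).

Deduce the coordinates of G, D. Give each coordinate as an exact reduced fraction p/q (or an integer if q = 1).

D = (11, 7)
G = (23, 11)

1. D_x = 11  [line -25/6·x + -13/6·y + 61 = 0 ∩ |DC|² = 1165/18]
2. D_y = 7  [line -25/6·x + -13/6·y + 61 = 0 ∩ |DC|² = 1165/18]
   → D = (11, 7)
3. G_x = 23  [2·signedArea(GCD) = 28/3 ∩ D is the midpoint of FG]
4. G_y = 11  [2·signedArea(GCD) = 28/3 ∩ D is the midpoint of FG]
   → G = (23, 11)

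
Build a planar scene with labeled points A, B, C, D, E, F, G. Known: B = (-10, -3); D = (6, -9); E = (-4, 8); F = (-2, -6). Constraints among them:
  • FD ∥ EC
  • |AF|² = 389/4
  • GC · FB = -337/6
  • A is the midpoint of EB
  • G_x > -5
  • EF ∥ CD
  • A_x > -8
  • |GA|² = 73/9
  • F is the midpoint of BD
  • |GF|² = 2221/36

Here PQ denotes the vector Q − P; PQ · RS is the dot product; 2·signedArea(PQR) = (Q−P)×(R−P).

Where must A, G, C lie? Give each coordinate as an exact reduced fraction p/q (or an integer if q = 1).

1. A_x = -7  [A is the midpoint of EB]
2. A_y = 5/2  [A is the midpoint of EB]
   → A = (-7, 5/2)
3. C_x = 4  [EF ∥ CD ∩ FD ∥ EC]
4. C_y = 5  [EF ∥ CD ∩ FD ∥ EC]
   → C = (4, 5)
5. G_x = -13/3  [line 8·x + -3·y + 235/6 = 0 ∩ |GA|² = 73/9]
6. G_y = 3/2  [line 8·x + -3·y + 235/6 = 0 ∩ |GA|² = 73/9]
   → G = (-13/3, 3/2)

A = (-7, 5/2)
C = (4, 5)
G = (-13/3, 3/2)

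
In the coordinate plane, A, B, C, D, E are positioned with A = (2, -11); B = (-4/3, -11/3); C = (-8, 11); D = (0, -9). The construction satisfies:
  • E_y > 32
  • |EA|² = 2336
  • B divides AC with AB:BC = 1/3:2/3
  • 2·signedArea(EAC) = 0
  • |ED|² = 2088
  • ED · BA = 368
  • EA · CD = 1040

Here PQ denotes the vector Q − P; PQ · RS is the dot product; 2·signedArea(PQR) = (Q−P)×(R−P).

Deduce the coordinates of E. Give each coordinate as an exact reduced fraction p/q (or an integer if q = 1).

E = (-18, 33)

1. E_x = -18  [2·signedArea(EAC) = 0 ∩ ED · BA = 368]
2. E_y = 33  [2·signedArea(EAC) = 0 ∩ ED · BA = 368]
   → E = (-18, 33)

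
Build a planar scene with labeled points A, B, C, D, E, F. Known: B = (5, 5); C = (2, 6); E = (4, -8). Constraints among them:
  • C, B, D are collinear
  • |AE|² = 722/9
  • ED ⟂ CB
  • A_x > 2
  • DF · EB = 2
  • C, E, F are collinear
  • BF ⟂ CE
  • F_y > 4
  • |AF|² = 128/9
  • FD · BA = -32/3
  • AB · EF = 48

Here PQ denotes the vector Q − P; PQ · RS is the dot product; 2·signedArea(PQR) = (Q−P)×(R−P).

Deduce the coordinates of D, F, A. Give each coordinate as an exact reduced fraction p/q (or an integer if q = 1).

1. D_x = 8  [C, B, D are collinear ∩ ED ⟂ CB]
2. D_y = 4  [C, B, D are collinear ∩ ED ⟂ CB]
   → D = (8, 4)
3. F_x = 11/5  [C, E, F are collinear ∩ BF ⟂ CE]
4. F_y = 23/5  [C, E, F are collinear ∩ BF ⟂ CE]
   → F = (11/5, 23/5)
5. A_x = 41/15  [AB · EF = 48 ∩ FD · BA = -32/3]
6. A_y = 13/15  [AB · EF = 48 ∩ FD · BA = -32/3]
   → A = (41/15, 13/15)

A = (41/15, 13/15)
D = (8, 4)
F = (11/5, 23/5)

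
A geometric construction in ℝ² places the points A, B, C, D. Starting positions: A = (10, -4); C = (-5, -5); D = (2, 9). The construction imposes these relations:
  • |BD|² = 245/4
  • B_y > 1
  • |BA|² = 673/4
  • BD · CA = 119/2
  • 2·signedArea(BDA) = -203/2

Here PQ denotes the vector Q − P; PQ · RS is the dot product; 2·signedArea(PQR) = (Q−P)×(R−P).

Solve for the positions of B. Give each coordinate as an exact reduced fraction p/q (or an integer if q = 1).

1. B_x = -3/2  [2·signedArea(BDA) = -203/2 ∩ BD · CA = 119/2]
2. B_y = 2  [2·signedArea(BDA) = -203/2 ∩ BD · CA = 119/2]
   → B = (-3/2, 2)

B = (-3/2, 2)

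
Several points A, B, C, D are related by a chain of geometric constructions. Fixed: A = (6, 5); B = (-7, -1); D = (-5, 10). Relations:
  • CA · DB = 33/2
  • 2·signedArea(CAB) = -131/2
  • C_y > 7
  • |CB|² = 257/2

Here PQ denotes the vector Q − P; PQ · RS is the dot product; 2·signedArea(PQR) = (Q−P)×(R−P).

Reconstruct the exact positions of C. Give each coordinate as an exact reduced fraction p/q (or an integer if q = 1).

C = (1/2, 15/2)

1. C_x = 1/2  [2·signedArea(CAB) = -131/2 ∩ CA · DB = 33/2]
2. C_y = 15/2  [2·signedArea(CAB) = -131/2 ∩ CA · DB = 33/2]
   → C = (1/2, 15/2)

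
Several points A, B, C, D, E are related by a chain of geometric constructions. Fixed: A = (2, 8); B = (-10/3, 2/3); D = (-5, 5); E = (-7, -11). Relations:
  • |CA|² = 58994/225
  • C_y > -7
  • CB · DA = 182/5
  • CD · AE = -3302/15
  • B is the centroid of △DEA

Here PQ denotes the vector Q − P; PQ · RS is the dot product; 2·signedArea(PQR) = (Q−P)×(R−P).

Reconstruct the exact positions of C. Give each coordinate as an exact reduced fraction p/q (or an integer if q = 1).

1. C_x = -83/15  [CD · AE = -3302/15 ∩ CB · DA = 182/5]
2. C_y = -19/3  [CD · AE = -3302/15 ∩ CB · DA = 182/5]
   → C = (-83/15, -19/3)

C = (-83/15, -19/3)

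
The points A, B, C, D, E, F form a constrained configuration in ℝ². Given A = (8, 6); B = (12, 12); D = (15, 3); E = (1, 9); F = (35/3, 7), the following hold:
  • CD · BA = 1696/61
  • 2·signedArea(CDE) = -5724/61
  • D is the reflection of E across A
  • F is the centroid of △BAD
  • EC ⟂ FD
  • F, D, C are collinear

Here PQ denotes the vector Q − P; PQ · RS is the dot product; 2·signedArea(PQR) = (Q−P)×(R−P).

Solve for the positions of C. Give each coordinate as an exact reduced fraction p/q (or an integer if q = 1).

1. C_x = 385/61  [F, D, C are collinear ∩ EC ⟂ FD]
2. C_y = 819/61  [F, D, C are collinear ∩ EC ⟂ FD]
   → C = (385/61, 819/61)

C = (385/61, 819/61)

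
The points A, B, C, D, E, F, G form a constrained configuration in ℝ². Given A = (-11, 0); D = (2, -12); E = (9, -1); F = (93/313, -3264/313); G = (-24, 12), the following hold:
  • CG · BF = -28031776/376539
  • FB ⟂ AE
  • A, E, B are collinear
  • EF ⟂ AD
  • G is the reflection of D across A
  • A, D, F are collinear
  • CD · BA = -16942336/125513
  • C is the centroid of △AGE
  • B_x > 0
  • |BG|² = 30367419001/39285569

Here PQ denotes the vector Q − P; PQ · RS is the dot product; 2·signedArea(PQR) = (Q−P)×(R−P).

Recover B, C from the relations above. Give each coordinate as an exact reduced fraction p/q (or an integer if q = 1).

1. B_x = 99037/125513  [A, E, B are collinear ∩ FB ⟂ AE]
2. B_y = -73984/125513  [A, E, B are collinear ∩ FB ⟂ AE]
   → B = (99037/125513, -73984/125513)
3. C_x = -26/3  [C is the centroid of △AGE]
4. C_y = 11/3  [C is the centroid of △AGE]
   → C = (-26/3, 11/3)

B = (99037/125513, -73984/125513)
C = (-26/3, 11/3)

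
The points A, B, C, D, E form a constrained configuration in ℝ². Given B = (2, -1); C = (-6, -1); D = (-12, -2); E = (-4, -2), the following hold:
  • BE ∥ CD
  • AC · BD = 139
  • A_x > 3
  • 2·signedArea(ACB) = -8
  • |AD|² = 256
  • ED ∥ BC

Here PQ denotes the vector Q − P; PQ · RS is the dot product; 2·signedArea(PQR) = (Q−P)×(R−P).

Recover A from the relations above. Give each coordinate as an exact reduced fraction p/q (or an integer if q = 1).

A = (4, -2)

1. A_x = 4  [2·signedArea(ACB) = -8 ∩ AC · BD = 139]
2. A_y = -2  [2·signedArea(ACB) = -8 ∩ AC · BD = 139]
   → A = (4, -2)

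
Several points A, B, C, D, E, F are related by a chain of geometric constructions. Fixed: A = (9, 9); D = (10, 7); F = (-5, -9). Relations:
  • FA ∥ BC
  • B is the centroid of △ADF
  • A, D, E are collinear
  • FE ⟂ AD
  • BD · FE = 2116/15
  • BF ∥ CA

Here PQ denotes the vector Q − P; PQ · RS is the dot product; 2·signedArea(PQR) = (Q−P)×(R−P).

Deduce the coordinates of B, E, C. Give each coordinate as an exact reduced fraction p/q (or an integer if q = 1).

B = (14/3, 7/3)
C = (56/3, 61/3)
E = (67/5, 1/5)

1. B_x = 14/3  [B is the centroid of △ADF]
2. B_y = 7/3  [B is the centroid of △ADF]
   → B = (14/3, 7/3)
3. E_x = 67/5  [A, D, E are collinear ∩ FE ⟂ AD]
4. E_y = 1/5  [A, D, E are collinear ∩ FE ⟂ AD]
   → E = (67/5, 1/5)
5. C_x = 56/3  [BF ∥ CA ∩ FA ∥ BC]
6. C_y = 61/3  [BF ∥ CA ∩ FA ∥ BC]
   → C = (56/3, 61/3)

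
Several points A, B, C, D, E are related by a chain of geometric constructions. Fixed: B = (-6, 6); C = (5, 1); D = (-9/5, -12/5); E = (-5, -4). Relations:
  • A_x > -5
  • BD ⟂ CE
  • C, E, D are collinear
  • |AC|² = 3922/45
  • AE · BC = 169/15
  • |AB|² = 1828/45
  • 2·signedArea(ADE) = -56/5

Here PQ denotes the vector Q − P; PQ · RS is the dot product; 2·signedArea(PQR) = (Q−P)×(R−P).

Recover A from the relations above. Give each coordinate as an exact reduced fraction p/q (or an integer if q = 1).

1. A_x = -64/15  [2·signedArea(ADE) = -56/5 ∩ AE · BC = 169/15]
2. A_y = -2/15  [2·signedArea(ADE) = -56/5 ∩ AE · BC = 169/15]
   → A = (-64/15, -2/15)

A = (-64/15, -2/15)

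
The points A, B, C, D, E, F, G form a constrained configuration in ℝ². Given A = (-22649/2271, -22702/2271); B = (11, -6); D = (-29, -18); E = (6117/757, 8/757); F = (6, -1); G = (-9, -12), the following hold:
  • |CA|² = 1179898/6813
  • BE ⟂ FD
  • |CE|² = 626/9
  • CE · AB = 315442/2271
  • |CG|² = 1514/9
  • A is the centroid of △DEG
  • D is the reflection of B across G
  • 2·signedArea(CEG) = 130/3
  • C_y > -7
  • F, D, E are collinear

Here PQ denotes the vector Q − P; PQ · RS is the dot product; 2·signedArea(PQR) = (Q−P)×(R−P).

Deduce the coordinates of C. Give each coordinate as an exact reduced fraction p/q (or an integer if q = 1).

1. C_x = 8/3  [2·signedArea(CEG) = 130/3 ∩ CE · AB = 315442/2271]
2. C_y = -19/3  [2·signedArea(CEG) = 130/3 ∩ CE · AB = 315442/2271]
   → C = (8/3, -19/3)

C = (8/3, -19/3)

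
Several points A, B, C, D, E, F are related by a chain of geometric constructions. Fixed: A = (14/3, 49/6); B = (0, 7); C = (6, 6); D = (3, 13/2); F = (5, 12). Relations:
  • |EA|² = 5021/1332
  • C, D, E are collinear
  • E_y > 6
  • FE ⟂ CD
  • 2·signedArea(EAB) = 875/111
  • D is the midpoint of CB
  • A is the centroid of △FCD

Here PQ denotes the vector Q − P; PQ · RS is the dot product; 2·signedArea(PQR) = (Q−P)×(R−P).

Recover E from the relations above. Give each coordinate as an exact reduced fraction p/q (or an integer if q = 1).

E = (150/37, 234/37)

1. E_x = 150/37  [C, D, E are collinear ∩ FE ⟂ CD]
2. E_y = 234/37  [C, D, E are collinear ∩ FE ⟂ CD]
   → E = (150/37, 234/37)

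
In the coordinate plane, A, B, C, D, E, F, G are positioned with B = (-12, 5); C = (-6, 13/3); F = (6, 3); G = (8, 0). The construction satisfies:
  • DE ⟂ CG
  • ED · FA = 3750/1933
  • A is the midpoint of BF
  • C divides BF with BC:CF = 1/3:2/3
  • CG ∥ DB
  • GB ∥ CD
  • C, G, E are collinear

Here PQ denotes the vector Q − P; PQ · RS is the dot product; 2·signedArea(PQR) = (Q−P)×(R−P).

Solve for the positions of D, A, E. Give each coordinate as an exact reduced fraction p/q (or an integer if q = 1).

1. D_x = -26  [CG ∥ DB ∩ GB ∥ CD]
2. D_y = 28/3  [CG ∥ DB ∩ GB ∥ CD]
   → D = (-26, 28/3)
3. A_x = -3  [A is the midpoint of BF]
4. A_y = 4  [A is the midpoint of BF]
   → A = (-3, 4)
5. E_x = -49608/1933  [C, G, E are collinear ∩ DE ⟂ CG]
6. E_y = 60424/5799  [C, G, E are collinear ∩ DE ⟂ CG]
   → E = (-49608/1933, 60424/5799)

A = (-3, 4)
D = (-26, 28/3)
E = (-49608/1933, 60424/5799)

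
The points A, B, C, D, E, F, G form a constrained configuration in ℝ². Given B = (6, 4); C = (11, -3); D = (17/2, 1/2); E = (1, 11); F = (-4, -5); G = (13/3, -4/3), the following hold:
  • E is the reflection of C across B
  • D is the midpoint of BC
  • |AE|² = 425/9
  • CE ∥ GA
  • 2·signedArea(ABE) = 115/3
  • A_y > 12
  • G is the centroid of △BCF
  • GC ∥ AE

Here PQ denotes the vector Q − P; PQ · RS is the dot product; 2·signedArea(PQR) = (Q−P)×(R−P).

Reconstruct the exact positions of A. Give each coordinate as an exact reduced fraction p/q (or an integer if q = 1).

A = (-17/3, 38/3)

1. A_x = -17/3  [GC ∥ AE ∩ CE ∥ GA]
2. A_y = 38/3  [GC ∥ AE ∩ CE ∥ GA]
   → A = (-17/3, 38/3)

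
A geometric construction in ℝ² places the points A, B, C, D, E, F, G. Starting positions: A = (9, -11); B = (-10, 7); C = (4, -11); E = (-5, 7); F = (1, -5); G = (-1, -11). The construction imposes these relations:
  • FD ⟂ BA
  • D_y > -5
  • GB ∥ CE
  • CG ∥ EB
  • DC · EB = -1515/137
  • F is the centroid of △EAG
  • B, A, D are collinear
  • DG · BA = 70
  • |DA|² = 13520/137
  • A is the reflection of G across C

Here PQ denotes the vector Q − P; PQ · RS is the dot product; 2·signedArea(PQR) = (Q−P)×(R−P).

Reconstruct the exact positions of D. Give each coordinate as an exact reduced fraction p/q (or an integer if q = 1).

D = (245/137, -571/137)

1. D_x = 245/137  [B, A, D are collinear ∩ FD ⟂ BA]
2. D_y = -571/137  [B, A, D are collinear ∩ FD ⟂ BA]
   → D = (245/137, -571/137)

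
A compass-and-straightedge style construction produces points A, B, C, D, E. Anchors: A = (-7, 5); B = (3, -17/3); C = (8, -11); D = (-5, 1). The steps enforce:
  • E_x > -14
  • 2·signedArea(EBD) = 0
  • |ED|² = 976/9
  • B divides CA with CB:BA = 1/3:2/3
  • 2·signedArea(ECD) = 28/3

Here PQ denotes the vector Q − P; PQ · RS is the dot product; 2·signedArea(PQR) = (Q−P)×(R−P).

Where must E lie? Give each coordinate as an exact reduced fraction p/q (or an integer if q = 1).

1. E_x = -13  [2·signedArea(EBD) = 0 ∩ 2·signedArea(ECD) = 28/3]
2. E_y = 23/3  [2·signedArea(EBD) = 0 ∩ 2·signedArea(ECD) = 28/3]
   → E = (-13, 23/3)

E = (-13, 23/3)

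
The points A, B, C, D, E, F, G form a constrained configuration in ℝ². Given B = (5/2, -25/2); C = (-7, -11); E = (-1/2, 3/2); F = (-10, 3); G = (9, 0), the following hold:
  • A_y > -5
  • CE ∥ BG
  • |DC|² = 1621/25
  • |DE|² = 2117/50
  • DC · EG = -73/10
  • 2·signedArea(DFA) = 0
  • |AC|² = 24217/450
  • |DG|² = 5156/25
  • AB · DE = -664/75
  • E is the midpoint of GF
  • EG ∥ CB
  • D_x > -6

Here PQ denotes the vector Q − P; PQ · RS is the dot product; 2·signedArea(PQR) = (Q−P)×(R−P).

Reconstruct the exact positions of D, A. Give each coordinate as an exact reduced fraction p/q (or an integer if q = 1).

1. D_x = -5  [line -19/2·x + 3/2·y + -427/10 = 0 ∩ |DC|² = 1621/25]
2. D_y = -16/5  [line -19/2·x + 3/2·y + -427/10 = 0 ∩ |DC|² = 1621/25]
   → D = (-5, -16/5)
3. A_x = -25/6  [2·signedArea(DFA) = 0 ∩ AB · DE = -664/75]
4. A_y = -127/30  [2·signedArea(DFA) = 0 ∩ AB · DE = -664/75]
   → A = (-25/6, -127/30)

A = (-25/6, -127/30)
D = (-5, -16/5)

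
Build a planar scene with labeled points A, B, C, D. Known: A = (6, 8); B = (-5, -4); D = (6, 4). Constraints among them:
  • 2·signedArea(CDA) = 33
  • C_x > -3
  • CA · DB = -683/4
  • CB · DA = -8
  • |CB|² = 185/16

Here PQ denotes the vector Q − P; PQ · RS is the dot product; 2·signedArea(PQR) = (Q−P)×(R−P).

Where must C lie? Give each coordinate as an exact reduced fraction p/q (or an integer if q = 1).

C = (-9/4, -2)

1. C_x = -9/4  [2·signedArea(CDA) = 33 ∩ CA · DB = -683/4]
2. C_y = -2  [2·signedArea(CDA) = 33 ∩ CA · DB = -683/4]
   → C = (-9/4, -2)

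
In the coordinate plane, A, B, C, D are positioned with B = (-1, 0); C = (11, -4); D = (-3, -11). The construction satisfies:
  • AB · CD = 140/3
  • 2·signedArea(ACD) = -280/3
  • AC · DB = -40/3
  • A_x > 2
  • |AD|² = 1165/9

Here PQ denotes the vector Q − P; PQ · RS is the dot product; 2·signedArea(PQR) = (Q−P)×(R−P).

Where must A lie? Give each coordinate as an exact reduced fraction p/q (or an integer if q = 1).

A = (3, -4/3)

1. A_x = 3  [2·signedArea(ACD) = -280/3 ∩ AB · CD = 140/3]
2. A_y = -4/3  [2·signedArea(ACD) = -280/3 ∩ AB · CD = 140/3]
   → A = (3, -4/3)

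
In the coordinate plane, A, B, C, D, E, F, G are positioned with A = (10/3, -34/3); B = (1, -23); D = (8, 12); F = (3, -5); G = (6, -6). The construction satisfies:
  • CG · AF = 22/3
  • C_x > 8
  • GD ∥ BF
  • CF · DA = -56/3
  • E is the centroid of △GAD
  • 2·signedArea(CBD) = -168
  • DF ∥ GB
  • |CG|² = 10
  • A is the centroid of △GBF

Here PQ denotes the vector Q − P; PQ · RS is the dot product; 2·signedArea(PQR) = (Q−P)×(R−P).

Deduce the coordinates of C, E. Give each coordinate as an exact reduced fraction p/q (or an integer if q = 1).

C = (9, -7)
E = (52/9, -16/9)

1. C_x = 9  [CF · DA = -56/3 ∩ CG · AF = 22/3]
2. C_y = -7  [CF · DA = -56/3 ∩ CG · AF = 22/3]
   → C = (9, -7)
3. E_x = 52/9  [E is the centroid of △GAD]
4. E_y = -16/9  [E is the centroid of △GAD]
   → E = (52/9, -16/9)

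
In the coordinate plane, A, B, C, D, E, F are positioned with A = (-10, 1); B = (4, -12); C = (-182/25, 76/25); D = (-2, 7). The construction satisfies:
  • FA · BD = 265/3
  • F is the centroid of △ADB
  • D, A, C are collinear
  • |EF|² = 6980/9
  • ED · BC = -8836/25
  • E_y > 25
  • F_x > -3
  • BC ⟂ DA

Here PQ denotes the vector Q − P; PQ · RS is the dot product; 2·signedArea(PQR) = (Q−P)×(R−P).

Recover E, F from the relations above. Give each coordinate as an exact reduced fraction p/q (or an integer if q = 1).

1. F_x = -8/3  [F is the centroid of △ADB]
2. F_y = -4/3  [F is the centroid of △ADB]
   → F = (-8/3, -4/3)
3. E_x = -8  [line 282/25·x + -376/25·y + 12032/25 = 0 ∩ |EF|² = 6980/9]
4. E_y = 26  [line 282/25·x + -376/25·y + 12032/25 = 0 ∩ |EF|² = 6980/9]
   → E = (-8, 26)

E = (-8, 26)
F = (-8/3, -4/3)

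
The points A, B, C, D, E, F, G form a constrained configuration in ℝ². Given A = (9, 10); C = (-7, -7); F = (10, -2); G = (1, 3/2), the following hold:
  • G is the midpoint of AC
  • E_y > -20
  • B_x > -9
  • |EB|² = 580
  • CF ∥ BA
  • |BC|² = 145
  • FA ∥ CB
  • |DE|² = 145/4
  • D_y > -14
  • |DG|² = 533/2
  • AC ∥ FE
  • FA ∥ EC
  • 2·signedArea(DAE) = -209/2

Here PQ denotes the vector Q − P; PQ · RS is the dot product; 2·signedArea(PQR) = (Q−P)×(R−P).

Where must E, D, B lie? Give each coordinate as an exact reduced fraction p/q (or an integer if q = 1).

1. E_x = -6  [FA ∥ EC ∩ AC ∥ FE]
2. E_y = -19  [FA ∥ EC ∩ AC ∥ FE]
   → E = (-6, -19)
3. D_x = -13/2  [line 29·x + -15·y + -13/2 = 0 ∩ |DE|² = 145/4]
4. D_y = -13  [line 29·x + -15·y + -13/2 = 0 ∩ |DE|² = 145/4]
   → D = (-13/2, -13)
5. B_x = -8  [CF ∥ BA ∩ FA ∥ CB]
6. B_y = 5  [CF ∥ BA ∩ FA ∥ CB]
   → B = (-8, 5)

B = (-8, 5)
D = (-13/2, -13)
E = (-6, -19)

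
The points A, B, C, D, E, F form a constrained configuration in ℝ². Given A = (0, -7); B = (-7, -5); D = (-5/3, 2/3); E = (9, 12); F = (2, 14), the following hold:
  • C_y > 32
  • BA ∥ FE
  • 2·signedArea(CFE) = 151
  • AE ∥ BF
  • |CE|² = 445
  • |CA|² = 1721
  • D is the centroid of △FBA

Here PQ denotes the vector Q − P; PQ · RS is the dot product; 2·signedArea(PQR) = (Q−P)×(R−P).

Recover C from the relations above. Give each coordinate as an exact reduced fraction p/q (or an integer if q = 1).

1. C_x = 11  [line 2·x + 7·y + -253 = 0 ∩ |CE|² = 445]
2. C_y = 33  [line 2·x + 7·y + -253 = 0 ∩ |CE|² = 445]
   → C = (11, 33)

C = (11, 33)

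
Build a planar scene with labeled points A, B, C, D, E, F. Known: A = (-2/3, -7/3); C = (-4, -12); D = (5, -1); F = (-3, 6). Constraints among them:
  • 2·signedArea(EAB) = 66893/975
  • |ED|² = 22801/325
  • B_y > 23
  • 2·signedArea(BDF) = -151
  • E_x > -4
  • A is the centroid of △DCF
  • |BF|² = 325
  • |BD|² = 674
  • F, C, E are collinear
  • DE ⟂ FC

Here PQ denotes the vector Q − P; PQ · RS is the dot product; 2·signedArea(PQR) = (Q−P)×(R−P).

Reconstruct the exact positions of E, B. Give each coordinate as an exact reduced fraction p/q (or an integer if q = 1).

1. E_x = -1093/325  [F, C, E are collinear ∩ DE ⟂ FC]
2. E_y = -174/325  [F, C, E are collinear ∩ DE ⟂ FC]
   → E = (-1093/325, -174/325)
3. B_x = -2  [2·signedArea(BDF) = -151 ∩ 2·signedArea(EAB) = 66893/975]
4. B_y = 24  [2·signedArea(BDF) = -151 ∩ 2·signedArea(EAB) = 66893/975]
   → B = (-2, 24)

B = (-2, 24)
E = (-1093/325, -174/325)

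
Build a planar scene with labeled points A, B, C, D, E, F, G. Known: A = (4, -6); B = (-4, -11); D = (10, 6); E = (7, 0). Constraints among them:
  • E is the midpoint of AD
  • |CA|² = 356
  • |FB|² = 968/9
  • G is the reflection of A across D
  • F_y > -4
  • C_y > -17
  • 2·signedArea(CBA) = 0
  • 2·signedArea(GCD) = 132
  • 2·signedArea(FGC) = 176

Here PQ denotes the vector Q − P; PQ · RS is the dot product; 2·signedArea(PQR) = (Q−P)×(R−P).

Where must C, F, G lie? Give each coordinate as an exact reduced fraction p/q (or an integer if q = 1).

C = (-12, -16)
F = (10/3, -11/3)
G = (16, 18)

1. G_x = 16  [G is the reflection of A across D]
2. G_y = 18  [G is the reflection of A across D]
   → G = (16, 18)
3. C_x = -12  [2·signedArea(CBA) = 0 ∩ 2·signedArea(GCD) = 132]
4. C_y = -16  [2·signedArea(CBA) = 0 ∩ 2·signedArea(GCD) = 132]
   → C = (-12, -16)
5. F_x = 10/3  [line 34·x + -28·y + -216 = 0 ∩ |FB|² = 968/9]
6. F_y = -11/3  [line 34·x + -28·y + -216 = 0 ∩ |FB|² = 968/9]
   → F = (10/3, -11/3)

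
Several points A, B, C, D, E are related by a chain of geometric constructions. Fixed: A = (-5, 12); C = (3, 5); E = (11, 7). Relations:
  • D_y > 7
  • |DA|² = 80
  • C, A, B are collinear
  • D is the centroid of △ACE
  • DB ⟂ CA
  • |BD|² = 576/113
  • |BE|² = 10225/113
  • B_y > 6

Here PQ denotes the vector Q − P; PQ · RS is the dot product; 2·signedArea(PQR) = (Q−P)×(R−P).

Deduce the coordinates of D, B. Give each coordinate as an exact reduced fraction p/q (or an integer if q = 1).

1. D_x = 3  [D is the centroid of △ACE]
2. D_y = 8  [D is the centroid of △ACE]
   → D = (3, 8)
3. B_x = 171/113  [C, A, B are collinear ∩ DB ⟂ CA]
4. B_y = 712/113  [C, A, B are collinear ∩ DB ⟂ CA]
   → B = (171/113, 712/113)

B = (171/113, 712/113)
D = (3, 8)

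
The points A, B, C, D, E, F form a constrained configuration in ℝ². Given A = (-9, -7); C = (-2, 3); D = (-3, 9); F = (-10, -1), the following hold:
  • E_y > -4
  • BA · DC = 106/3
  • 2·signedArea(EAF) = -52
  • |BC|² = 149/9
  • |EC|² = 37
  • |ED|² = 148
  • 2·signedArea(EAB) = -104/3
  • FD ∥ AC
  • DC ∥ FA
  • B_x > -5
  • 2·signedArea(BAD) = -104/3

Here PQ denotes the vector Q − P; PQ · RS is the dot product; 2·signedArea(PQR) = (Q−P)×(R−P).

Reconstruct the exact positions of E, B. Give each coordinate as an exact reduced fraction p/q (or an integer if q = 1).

B = (-13/3, -1/3)
E = (-1, -3)

1. B_x = -13/3  [2·signedArea(BAD) = -104/3 ∩ BA · DC = 106/3]
2. B_y = -1/3  [2·signedArea(BAD) = -104/3 ∩ BA · DC = 106/3]
   → B = (-13/3, -1/3)
3. E_x = -1  [2·signedArea(EAB) = -104/3 ∩ 2·signedArea(EAF) = -52]
4. E_y = -3  [2·signedArea(EAB) = -104/3 ∩ 2·signedArea(EAF) = -52]
   → E = (-1, -3)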